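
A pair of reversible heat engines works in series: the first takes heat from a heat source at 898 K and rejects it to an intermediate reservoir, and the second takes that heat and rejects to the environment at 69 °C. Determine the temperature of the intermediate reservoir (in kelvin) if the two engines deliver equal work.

T_m ≈ 620 K

T_C = 69 °C → 69 + 273.15 = 342.15 K.
For reversible stages Q_m = Q_H·(T_m/T_H). Setting W₁ = Q_H(1 − T_m/T_H) equal to W₂ = Q_m(1 − T_C/T_m) = Q_H·(T_m − T_C)/T_H gives T_H − T_m = T_m − T_C, so T_m = (T_H + T_C)/2 = (898.00 + 342.15)/2 = 620 K.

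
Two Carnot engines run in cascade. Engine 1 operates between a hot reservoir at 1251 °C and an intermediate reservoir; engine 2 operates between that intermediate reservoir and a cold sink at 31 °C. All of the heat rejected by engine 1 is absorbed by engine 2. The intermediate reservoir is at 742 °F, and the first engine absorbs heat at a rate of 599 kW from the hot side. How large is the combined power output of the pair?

Ẇ_total ≈ 479.5 kW

T_H = 1251 °C → 1251 + 273.15 = 1524.15 K.
T_C = 31 °C → 31 + 273.15 = 304.15 K.
Two reversible stages in series are equivalent to a single Carnot engine between T_H and T_C, so η_total = 1 − T_C/T_H = 1 − 304.15/1524.15 = 0.8004.
W_total = η_total · Q_H = 0.8004 × 599 = 479.5 kW.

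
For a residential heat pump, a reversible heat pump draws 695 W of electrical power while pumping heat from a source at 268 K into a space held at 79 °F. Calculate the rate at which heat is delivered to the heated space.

Q̇_H ≈ 6653 W

T_H = 79 °F → (79 − 32) × 5/9 = 26.11 °C = 299.26 K.
COP_HP = T_H/(T_H − T_C) = 299.26/31.26 = 9.5730.
Q_H = COP_HP · W = 9.5730 × 695 = 6653 W.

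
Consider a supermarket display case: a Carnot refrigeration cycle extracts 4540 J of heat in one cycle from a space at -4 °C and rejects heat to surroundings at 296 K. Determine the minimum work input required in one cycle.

W_in ≈ 453 J

T_C = -4 °C → -4 + 273.15 = 269.15 K.
For a reversible refrigerator, COP_R = T_C/(T_H − T_C) = 269.15/26.85 = 10.0242.
W = Q_C/COP_R = 4540/10.0242 = 453 J.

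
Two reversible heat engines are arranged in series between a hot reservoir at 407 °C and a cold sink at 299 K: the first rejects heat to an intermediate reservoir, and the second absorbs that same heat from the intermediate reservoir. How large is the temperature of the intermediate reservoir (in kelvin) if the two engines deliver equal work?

T_H = 407 °C → 407 + 273.15 = 680.15 K.
For reversible stages Q_m = Q_H·(T_m/T_H). Setting W₁ = Q_H(1 − T_m/T_H) equal to W₂ = Q_m(1 − T_C/T_m) = Q_H·(T_m − T_C)/T_H gives T_H − T_m = T_m − T_C, so T_m = (T_H + T_C)/2 = (680.15 + 299.00)/2 = 490 K.

T_m ≈ 490 K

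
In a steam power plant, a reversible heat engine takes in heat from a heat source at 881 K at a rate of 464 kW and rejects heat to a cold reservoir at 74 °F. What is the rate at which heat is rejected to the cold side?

Q̇_C ≈ 156 kW

T_C = 74 °F → (74 − 32) × 5/9 = 23.33 °C = 296.48 K.
Carnot efficiency: η = 1 − T_C/T_H = 1 − 296.48/881.00 = 0.6635.
For a reversible cycle Q_C/Q_H = T_C/T_H, so Q_C = 464 × 296.48/881.00 = 156 kW.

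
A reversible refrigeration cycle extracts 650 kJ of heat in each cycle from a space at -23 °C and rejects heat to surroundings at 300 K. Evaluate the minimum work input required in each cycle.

T_C = -23 °C → -23 + 273.15 = 250.15 K.
The reversible coefficient of performance is COP_R = T_C/(T_H − T_C) = 250.15/49.85 = 5.0181.
W = Q_C/COP_R = 650/5.0181 = 130 kJ.

W_in ≈ 130 kJ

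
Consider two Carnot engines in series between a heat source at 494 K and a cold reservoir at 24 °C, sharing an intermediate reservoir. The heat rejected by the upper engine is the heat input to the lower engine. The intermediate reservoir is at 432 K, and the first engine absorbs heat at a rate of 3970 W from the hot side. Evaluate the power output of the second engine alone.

Ẇ₂ ≈ 1084 W

T_C = 24 °C → 24 + 273.15 = 297.15 K.
Heat entering the second stage: Q_m = Q_H·(T_m/T_H) = 3970 × 432.00/494.00 = 3472 W.
Second-stage efficiency η₂ = 1 − T_C/T_m = 1 − 297.15/432.00 = 0.3122, so W₂ = η₂·Q_m = 1084 W.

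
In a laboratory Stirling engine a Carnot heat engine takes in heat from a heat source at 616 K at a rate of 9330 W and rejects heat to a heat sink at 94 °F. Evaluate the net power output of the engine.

T_C = 94 °F → (94 − 32) × 5/9 = 34.44 °C = 307.59 K.
Carnot efficiency: η = 1 − T_C/T_H = 1 − 307.59/616.00 = 0.5007.
W = η·Q_H = 0.5007 × 9330 = 4670 W.

Ẇ ≈ 4670 W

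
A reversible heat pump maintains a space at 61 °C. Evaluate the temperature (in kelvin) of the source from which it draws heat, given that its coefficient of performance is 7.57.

T_C ≈ 290.0 K

T_H = 61 °C → 61 + 273.15 = 334.15 K.
COP_HP = T_H/(T_H − T_C) ⇒ T_C = T_H·(COP_HP − 1)/COP_HP = 334.15 × (7.57 − 1)/7.57 = 290.0 K.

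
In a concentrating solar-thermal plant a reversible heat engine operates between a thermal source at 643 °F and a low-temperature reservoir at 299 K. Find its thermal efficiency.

η ≈ 0.5119

T_H = 643 °F → (643 − 32) × 5/9 = 339.44 °C = 612.59 K.
The Carnot efficiency is η = 1 − T_C/T_H = 1 − 299.00/612.59 = 0.5119.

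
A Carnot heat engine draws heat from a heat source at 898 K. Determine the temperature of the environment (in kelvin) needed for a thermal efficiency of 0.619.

From η = 1 − T_C/T_H, T_C = T_H·(1 − η) = 898.00 × (1 − 0.619) = 342.1 K.

T_C ≈ 342.1 K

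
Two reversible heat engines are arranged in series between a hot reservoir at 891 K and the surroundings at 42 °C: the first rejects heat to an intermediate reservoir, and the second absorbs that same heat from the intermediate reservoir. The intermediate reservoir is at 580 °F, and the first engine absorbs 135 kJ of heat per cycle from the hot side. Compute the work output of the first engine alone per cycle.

T_C = 42 °C → 42 + 273.15 = 315.15 K.
T_m = 580 °F → (580 − 32) × 5/9 = 304.44 °C = 577.59 K.
First-stage efficiency η₁ = 1 − T_m/T_H = 1 − 577.59/891.00 = 0.3517.
W₁ = η₁·Q_H = 0.3517 × 135 = 47.5 kJ.

W₁ ≈ 47.5 kJ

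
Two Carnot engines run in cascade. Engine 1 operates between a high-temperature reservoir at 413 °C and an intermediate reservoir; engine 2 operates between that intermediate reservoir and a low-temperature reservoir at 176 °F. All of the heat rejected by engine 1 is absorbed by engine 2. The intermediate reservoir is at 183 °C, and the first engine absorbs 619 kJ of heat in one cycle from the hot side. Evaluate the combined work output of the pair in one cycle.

T_H = 413 °C → 413 + 273.15 = 686.15 K.
T_C = 176 °F → (176 − 32) × 5/9 = 80.00 °C = 353.15 K.
Two reversible stages in series are equivalent to a single Carnot engine between T_H and T_C, so η_total = 1 − T_C/T_H = 1 − 353.15/686.15 = 0.4853.
W_total = η_total · Q_H = 0.4853 × 619 = 300 kJ.

W_total ≈ 300 kJ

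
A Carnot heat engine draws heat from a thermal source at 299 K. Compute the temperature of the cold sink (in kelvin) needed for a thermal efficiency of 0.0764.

From η = 1 − T_C/T_H, T_C = T_H·(1 − η) = 299.00 × (1 − 0.0764) = 276 K.

T_C ≈ 276 K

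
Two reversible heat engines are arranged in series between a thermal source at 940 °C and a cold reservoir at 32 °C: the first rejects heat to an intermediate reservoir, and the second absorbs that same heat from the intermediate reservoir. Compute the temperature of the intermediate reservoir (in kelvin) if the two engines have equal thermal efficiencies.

T_H = 940 °C → 940 + 273.15 = 1213.15 K.
T_C = 32 °C → 32 + 273.15 = 305.15 K.
Equal efficiencies require 1 − T_m/T_H = 1 − T_C/T_m, i.e. T_m/T_H = T_C/T_m, so T_m = √(T_H·T_C) = √(1213.15 × 305.15) = 608.4 K.

T_m ≈ 608.4 K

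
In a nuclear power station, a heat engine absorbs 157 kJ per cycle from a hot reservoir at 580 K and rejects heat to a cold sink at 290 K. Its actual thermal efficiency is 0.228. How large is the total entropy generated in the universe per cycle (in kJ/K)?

ΔS_univ ≈ 0.147 kJ/K

W = η·Q_H = 0.228 × 157 = 35.80 kJ, so Q_C = Q_H − W = 121.2 kJ.
The hot reservoir loses entropy Q_H/T_H = 157/580.00 = 0.2707 kJ/K; the cold reservoir gains Q_C/T_C = 121.2/290.00 = 0.4179 kJ/K.
ΔS_univ = −Q_H/T_H + Q_C/T_C = 0.147 kJ/K (> 0, since η = 0.228 < η_Carnot = 0.500).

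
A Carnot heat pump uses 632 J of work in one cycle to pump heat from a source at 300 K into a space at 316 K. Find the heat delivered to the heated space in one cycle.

The Carnot heat-pump COP is COP_HP = T_H/(T_H − T_C) = 316.00/16.00 = 19.7500.
Q_H = COP_HP · W = 19.7500 × 632 = 12500 J.

Q_H ≈ 12500 J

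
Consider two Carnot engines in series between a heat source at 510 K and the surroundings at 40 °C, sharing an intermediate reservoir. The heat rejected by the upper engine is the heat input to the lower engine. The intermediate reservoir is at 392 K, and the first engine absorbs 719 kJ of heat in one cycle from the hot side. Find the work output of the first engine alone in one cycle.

W₁ ≈ 166 kJ

T_C = 40 °C → 40 + 273.15 = 313.15 K.
First-stage efficiency η₁ = 1 − T_m/T_H = 1 − 392.00/510.00 = 0.2314.
W₁ = η₁·Q_H = 0.2314 × 719 = 166 kJ.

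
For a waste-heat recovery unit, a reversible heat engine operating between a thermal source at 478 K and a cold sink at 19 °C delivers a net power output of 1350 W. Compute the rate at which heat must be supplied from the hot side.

Q̇_H ≈ 3472 W

T_C = 19 °C → 19 + 273.15 = 292.15 K.
Carnot efficiency: η = 1 − T_C/T_H = 1 − 292.15/478.00 = 0.3888.
Q_H = W/η = 1350/0.3888 = 3472 W.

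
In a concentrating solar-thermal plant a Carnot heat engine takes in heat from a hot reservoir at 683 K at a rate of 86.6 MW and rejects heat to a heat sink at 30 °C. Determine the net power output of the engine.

T_C = 30 °C → 30 + 273.15 = 303.15 K.
Carnot efficiency: η = 1 − T_C/T_H = 1 − 303.15/683.00 = 0.5561.
W = η·Q_H = 0.5561 × 86.6 = 48.16 MW.

Ẇ ≈ 48.16 MW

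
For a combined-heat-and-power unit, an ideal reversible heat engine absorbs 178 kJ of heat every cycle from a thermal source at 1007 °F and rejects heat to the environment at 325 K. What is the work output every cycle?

W ≈ 107 kJ

T_H = 1007 °F → (1007 − 32) × 5/9 = 541.67 °C = 814.82 K.
The Carnot efficiency is η = 1 − T_C/T_H = 1 − 325.00/814.82 = 0.6011.
W = η·Q_H = 0.6011 × 178 = 107 kJ.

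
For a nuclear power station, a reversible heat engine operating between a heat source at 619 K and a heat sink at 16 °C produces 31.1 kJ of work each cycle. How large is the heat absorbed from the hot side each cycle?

T_C = 16 °C → 16 + 273.15 = 289.15 K.
η_rev = 1 − T_C/T_H = 1 − 289.15/619.00 = 0.5329.
Q_H = W/η = 31.1/0.5329 = 58.36 kJ.

Q_H ≈ 58.36 kJ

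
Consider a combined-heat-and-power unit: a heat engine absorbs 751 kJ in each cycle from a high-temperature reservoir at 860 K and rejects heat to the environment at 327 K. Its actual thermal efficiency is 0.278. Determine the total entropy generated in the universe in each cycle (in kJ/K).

ΔS_univ ≈ 0.7849 kJ/K

W = η·Q_H = 0.278 × 751 = 208.8 kJ, so Q_C = Q_H − W = 542.2 kJ.
Reservoir entropy changes: ΔS_H = −Q_H/T_H = −751/860.00 = -0.8733 kJ/K and ΔS_C = +Q_C/T_C = 542.2/327.00 = 1.658 kJ/K.
ΔS_univ = −Q_H/T_H + Q_C/T_C = 0.7849 kJ/K (> 0, since η = 0.278 < η_Carnot = 0.620).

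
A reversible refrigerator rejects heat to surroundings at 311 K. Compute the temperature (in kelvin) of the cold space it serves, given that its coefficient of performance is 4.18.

T_C ≈ 251 K

COP_R = T_C/(T_H − T_C) ⇒ T_C = T_H·COP_R/(1 + COP_R) = 311.00 × 4.18/(1 + 4.18) = 251 K.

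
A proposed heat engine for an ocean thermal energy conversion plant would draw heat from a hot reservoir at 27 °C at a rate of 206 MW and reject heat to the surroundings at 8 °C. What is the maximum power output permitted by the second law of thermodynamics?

T_H = 27 °C → 27 + 273.15 = 300.15 K.
T_C = 8 °C → 8 + 273.15 = 281.15 K.
The second-law ceiling is the Carnot efficiency, η_max = 1 − T_C/T_H = 1 − 281.15/300.15 = 0.0633.
W_max = η_max · Q_H = 0.0633 × 206 = 13.0 MW.

Ẇ_max ≈ 13.0 MW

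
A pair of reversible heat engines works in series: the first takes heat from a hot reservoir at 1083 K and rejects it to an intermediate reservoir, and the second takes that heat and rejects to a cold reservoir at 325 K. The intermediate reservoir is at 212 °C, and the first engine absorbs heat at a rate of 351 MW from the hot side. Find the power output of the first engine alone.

Ẇ₁ ≈ 193.8 MW

T_m = 212 °C → 212 + 273.15 = 485.15 K.
First-stage efficiency η₁ = 1 − T_m/T_H = 1 − 485.15/1083.00 = 0.5520.
W₁ = η₁·Q_H = 0.5520 × 351 = 193.8 MW.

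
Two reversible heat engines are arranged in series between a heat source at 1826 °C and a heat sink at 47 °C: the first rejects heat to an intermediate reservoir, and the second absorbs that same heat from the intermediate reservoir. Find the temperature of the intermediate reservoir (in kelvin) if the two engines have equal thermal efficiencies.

T_H = 1826 °C → 1826 + 273.15 = 2099.15 K.
T_C = 47 °C → 47 + 273.15 = 320.15 K.
Equal efficiencies require 1 − T_m/T_H = 1 − T_C/T_m, i.e. T_m/T_H = T_C/T_m, so T_m = √(T_H·T_C) = √(2099.15 × 320.15) = 819.8 K.

T_m ≈ 819.8 K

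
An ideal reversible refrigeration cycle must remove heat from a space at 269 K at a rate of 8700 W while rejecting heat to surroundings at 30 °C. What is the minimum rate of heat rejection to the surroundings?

Q̇_H ≈ 9800 W

T_H = 30 °C → 30 + 273.15 = 303.15 K.
For a reversible cycle Q_H/Q_C = T_H/T_C, so Q_H = Q_C·T_H/T_C = 8700 × 303.15/269.00 = 9800 W.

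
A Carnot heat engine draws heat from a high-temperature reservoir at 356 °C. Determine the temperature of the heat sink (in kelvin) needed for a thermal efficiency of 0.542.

T_H = 356 °C → 356 + 273.15 = 629.15 K.
From η = 1 − T_C/T_H, T_C = T_H·(1 − η) = 629.15 × (1 − 0.542) = 288.2 K.

T_C ≈ 288.2 K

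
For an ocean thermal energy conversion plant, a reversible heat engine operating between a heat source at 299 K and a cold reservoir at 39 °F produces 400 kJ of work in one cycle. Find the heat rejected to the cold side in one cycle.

Q_C ≈ 5050 kJ

T_C = 39 °F → (39 − 32) × 5/9 = 3.89 °C = 277.04 K.
The Carnot efficiency is η = 1 − T_C/T_H = 1 − 277.04/299.00 = 0.0734.
Since Q_C/Q_H = T_C/T_H and Q_H = W/η, Q_C = W·T_C/(T_H − T_C) = 400 × 277.04/21.96 = 5050 kJ.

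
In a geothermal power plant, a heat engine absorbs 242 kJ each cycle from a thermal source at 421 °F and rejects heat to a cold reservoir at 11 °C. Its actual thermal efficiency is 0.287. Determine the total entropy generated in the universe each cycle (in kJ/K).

T_H = 421 °F → (421 − 32) × 5/9 = 216.11 °C = 489.26 K.
T_C = 11 °C → 11 + 273.15 = 284.15 K.
W = η·Q_H = 0.287 × 242 = 69.45 kJ, so Q_C = Q_H − W = 172.5 kJ.
The hot reservoir loses entropy Q_H/T_H = 242/489.26 = 0.4946 kJ/K; the cold reservoir gains Q_C/T_C = 172.5/284.15 = 0.6072 kJ/K.
ΔS_univ = −Q_H/T_H + Q_C/T_C = 0.113 kJ/K (> 0, since η = 0.287 < η_Carnot = 0.419).

ΔS_univ ≈ 0.113 kJ/K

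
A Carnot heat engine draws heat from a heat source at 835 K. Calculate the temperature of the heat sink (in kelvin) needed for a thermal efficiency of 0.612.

From η = 1 − T_C/T_H, T_C = T_H·(1 − η) = 835.00 × (1 − 0.612) = 324.0 K.

T_C ≈ 324.0 K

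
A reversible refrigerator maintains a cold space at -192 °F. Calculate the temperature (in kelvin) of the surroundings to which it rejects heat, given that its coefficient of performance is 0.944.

T_C = -192 °F → (-192 − 32) × 5/9 = -124.44 °C = 148.71 K.
COP_R = T_C/(T_H − T_C) ⇒ T_H = T_C·(1 + 1/COP_R) = 148.71 × (1 + 1/0.944) = 306 K.

T_H ≈ 306 K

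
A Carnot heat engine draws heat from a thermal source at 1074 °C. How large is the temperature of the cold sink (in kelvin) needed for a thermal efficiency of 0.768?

T_C ≈ 312.5 K

T_H = 1074 °C → 1074 + 273.15 = 1347.15 K.
From η = 1 − T_C/T_H, T_C = T_H·(1 − η) = 1347.15 × (1 − 0.768) = 312.5 K.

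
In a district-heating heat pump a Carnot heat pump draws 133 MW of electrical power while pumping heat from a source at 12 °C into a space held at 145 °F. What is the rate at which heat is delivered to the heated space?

T_H = 145 °F → (145 − 32) × 5/9 = 62.78 °C = 335.93 K.
T_C = 12 °C → 12 + 273.15 = 285.15 K.
For a reversible heat pump, COP_HP = T_H/(T_H − T_C) = 335.93/50.78 = 6.6156.
Q_H = COP_HP · W = 6.6156 × 133 = 879.9 MW.

Q̇_H ≈ 879.9 MW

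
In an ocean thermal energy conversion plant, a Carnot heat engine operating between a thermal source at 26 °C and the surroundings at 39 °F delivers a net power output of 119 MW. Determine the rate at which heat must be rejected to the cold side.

T_H = 26 °C → 26 + 273.15 = 299.15 K.
T_C = 39 °F → (39 − 32) × 5/9 = 3.89 °C = 277.04 K.
Carnot efficiency: η = 1 − T_C/T_H = 1 − 277.04/299.15 = 0.0739.
Since Q_C/Q_H = T_C/T_H and Q_H = W/η, Q_C = W·T_C/(T_H − T_C) = 119 × 277.04/22.11 = 1490 MW.

Q̇_C ≈ 1490 MW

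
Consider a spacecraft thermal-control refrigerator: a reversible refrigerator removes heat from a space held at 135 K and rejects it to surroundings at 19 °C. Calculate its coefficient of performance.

T_H = 19 °C → 19 + 273.15 = 292.15 K.
For a reversible refrigerator, COP_R = T_C/(T_H − T_C) = 135.00/(292.15 − 135.00) = 0.859.

COP_R ≈ 0.859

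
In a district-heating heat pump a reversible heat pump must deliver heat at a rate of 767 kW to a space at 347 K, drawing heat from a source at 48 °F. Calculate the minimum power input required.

T_C = 48 °F → (48 − 32) × 5/9 = 8.89 °C = 282.04 K.
Reversible heating COP: COP_HP = T_H/(T_H − T_C) = 347.00/64.96 = 5.3417.
W = Q_H/COP_HP = 767/5.3417 = 144 kW.

Ẇ_in ≈ 144 kW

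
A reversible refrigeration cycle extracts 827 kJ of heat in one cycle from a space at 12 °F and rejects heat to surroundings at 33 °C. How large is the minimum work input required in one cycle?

W_in ≈ 139 kJ

T_H = 33 °C → 33 + 273.15 = 306.15 K.
T_C = 12 °F → (12 − 32) × 5/9 = -11.11 °C = 262.04 K.
For a reversible refrigerator, COP_R = T_C/(T_H − T_C) = 262.04/44.11 = 5.9404.
W = Q_C/COP_R = 827/5.9404 = 139 kJ.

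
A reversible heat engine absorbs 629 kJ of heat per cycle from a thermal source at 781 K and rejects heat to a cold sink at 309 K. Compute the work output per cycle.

Carnot efficiency: η = 1 − T_C/T_H = 1 − 309.00/781.00 = 0.6044.
W = η·Q_H = 0.6044 × 629 = 380.1 kJ.

W ≈ 380.1 kJ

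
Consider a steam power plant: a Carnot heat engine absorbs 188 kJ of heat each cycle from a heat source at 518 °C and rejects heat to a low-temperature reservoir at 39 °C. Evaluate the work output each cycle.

T_H = 518 °C → 518 + 273.15 = 791.15 K.
T_C = 39 °C → 39 + 273.15 = 312.15 K.
For a reversible engine, η = 1 − T_C/T_H = 1 − 312.15/791.15 = 0.6054.
W = η·Q_H = 0.6054 × 188 = 114 kJ.

W ≈ 114 kJ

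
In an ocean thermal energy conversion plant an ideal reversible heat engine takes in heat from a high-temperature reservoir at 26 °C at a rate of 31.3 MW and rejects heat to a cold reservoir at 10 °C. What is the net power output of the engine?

T_H = 26 °C → 26 + 273.15 = 299.15 K.
T_C = 10 °C → 10 + 273.15 = 283.15 K.
The Carnot efficiency is η = 1 − T_C/T_H = 1 − 283.15/299.15 = 0.0535.
W = η·Q_H = 0.0535 × 31.3 = 1.674 MW.

Ẇ ≈ 1.674 MW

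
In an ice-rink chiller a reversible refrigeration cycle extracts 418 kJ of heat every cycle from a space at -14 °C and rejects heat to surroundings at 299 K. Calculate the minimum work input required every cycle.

W_in ≈ 64.3 kJ

T_C = -14 °C → -14 + 273.15 = 259.15 K.
Carnot COP: COP_R = T_C/(T_H − T_C) = 259.15/39.85 = 6.5031.
W = Q_C/COP_R = 418/6.5031 = 64.3 kJ.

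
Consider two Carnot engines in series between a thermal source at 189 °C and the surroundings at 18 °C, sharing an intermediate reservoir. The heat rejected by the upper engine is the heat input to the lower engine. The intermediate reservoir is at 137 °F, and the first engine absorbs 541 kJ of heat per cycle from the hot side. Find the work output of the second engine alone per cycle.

W₂ ≈ 47.2 kJ

T_H = 189 °C → 189 + 273.15 = 462.15 K.
T_C = 18 °C → 18 + 273.15 = 291.15 K.
T_m = 137 °F → (137 − 32) × 5/9 = 58.33 °C = 331.48 K.
Heat entering the second stage: Q_m = Q_H·(T_m/T_H) = 541 × 331.48/462.15 = 388 kJ.
Second-stage efficiency η₂ = 1 − T_C/T_m = 1 − 291.15/331.48 = 0.1217, so W₂ = η₂·Q_m = 47.2 kJ.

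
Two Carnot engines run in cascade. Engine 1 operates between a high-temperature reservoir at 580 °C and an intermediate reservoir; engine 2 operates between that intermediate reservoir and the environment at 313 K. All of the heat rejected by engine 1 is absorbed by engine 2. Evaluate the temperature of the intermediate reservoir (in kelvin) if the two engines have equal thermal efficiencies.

T_H = 580 °C → 580 + 273.15 = 853.15 K.
Equal efficiencies require 1 − T_m/T_H = 1 − T_C/T_m, i.e. T_m/T_H = T_C/T_m, so T_m = √(T_H·T_C) = √(853.15 × 313.00) = 517 K.

T_m ≈ 517 K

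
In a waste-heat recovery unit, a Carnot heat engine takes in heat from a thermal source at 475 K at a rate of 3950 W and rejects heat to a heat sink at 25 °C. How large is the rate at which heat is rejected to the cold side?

Q̇_C ≈ 2480 W

T_C = 25 °C → 25 + 273.15 = 298.15 K.
η_rev = 1 − T_C/T_H = 1 − 298.15/475.00 = 0.3723.
For a reversible cycle Q_C/Q_H = T_C/T_H, so Q_C = 3950 × 298.15/475.00 = 2480 W.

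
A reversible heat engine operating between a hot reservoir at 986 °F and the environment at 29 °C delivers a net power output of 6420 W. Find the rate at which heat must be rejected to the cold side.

Q̇_C ≈ 3872 W

T_H = 986 °F → (986 − 32) × 5/9 = 530.00 °C = 803.15 K.
T_C = 29 °C → 29 + 273.15 = 302.15 K.
Carnot efficiency: η = 1 − T_C/T_H = 1 − 302.15/803.15 = 0.6238.
Since Q_C/Q_H = T_C/T_H and Q_H = W/η, Q_C = W·T_C/(T_H − T_C) = 6420 × 302.15/501.00 = 3872 W.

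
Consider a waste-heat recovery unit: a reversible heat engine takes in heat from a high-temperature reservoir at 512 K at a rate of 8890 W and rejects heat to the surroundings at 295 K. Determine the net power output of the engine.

Ẇ ≈ 3768 W

The Carnot efficiency is η = 1 − T_C/T_H = 1 − 295.00/512.00 = 0.4238.
W = η·Q_H = 0.4238 × 8890 = 3768 W.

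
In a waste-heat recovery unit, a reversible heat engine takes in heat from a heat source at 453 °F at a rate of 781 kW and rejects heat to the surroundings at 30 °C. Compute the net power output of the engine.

T_H = 453 °F → (453 − 32) × 5/9 = 233.89 °C = 507.04 K.
T_C = 30 °C → 30 + 273.15 = 303.15 K.
For a reversible engine, η = 1 − T_C/T_H = 1 − 303.15/507.04 = 0.4021.
W = η·Q_H = 0.4021 × 781 = 314 kW.

Ẇ ≈ 314 kW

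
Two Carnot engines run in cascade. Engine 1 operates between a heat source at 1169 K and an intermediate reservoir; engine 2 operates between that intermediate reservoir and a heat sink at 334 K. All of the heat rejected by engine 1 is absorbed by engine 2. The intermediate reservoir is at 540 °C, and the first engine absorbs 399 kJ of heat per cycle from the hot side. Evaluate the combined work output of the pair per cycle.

Two reversible stages in series are equivalent to a single Carnot engine between T_H and T_C, so η_total = 1 − T_C/T_H = 1 − 334.00/1169.00 = 0.7143.
W_total = η_total · Q_H = 0.7143 × 399 = 285 kJ.

W_total ≈ 285 kJ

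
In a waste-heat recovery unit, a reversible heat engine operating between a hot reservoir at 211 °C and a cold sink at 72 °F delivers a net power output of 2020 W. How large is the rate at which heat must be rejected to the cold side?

T_H = 211 °C → 211 + 273.15 = 484.15 K.
T_C = 72 °F → (72 − 32) × 5/9 = 22.22 °C = 295.37 K.
The Carnot efficiency is η = 1 − T_C/T_H = 1 − 295.37/484.15 = 0.3899.
Since Q_C/Q_H = T_C/T_H and Q_H = W/η, Q_C = W·T_C/(T_H − T_C) = 2020 × 295.37/188.78 = 3160 W.

Q̇_C ≈ 3160 W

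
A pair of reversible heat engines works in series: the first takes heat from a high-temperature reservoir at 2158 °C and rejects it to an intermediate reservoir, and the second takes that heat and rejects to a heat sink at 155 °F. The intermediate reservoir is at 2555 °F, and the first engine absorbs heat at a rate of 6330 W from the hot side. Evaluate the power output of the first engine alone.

Ẇ₁ ≈ 1969 W

T_H = 2158 °C → 2158 + 273.15 = 2431.15 K.
T_C = 155 °F → (155 − 32) × 5/9 = 68.33 °C = 341.48 K.
T_m = 2555 °F → (2555 − 32) × 5/9 = 1401.67 °C = 1674.82 K.
First-stage efficiency η₁ = 1 − T_m/T_H = 1 − 1674.82/2431.15 = 0.3111.
W₁ = η₁·Q_H = 0.3111 × 6330 = 1969 W.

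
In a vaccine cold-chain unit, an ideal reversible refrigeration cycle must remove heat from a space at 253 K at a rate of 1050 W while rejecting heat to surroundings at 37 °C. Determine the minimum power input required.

Ẇ_in ≈ 237 W

T_H = 37 °C → 37 + 273.15 = 310.15 K.
Carnot COP: COP_R = T_C/(T_H − T_C) = 253.00/57.15 = 4.4269.
W = Q_C/COP_R = 1050/4.4269 = 237 W.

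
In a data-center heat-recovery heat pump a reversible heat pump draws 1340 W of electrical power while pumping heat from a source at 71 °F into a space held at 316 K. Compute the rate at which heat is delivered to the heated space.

Q̇_H ≈ 19990 W

T_C = 71 °F → (71 − 32) × 5/9 = 21.67 °C = 294.82 K.
Reversible heating COP: COP_HP = T_H/(T_H − T_C) = 316.00/21.18 = 14.9174.
Q_H = COP_HP · W = 14.9174 × 1340 = 19990 W.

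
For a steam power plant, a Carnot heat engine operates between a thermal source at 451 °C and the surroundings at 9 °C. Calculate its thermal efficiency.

T_H = 451 °C → 451 + 273.15 = 724.15 K.
T_C = 9 °C → 9 + 273.15 = 282.15 K.
For a reversible engine, η = 1 − T_C/T_H = 1 − 282.15/724.15 = 0.6104.

η ≈ 0.6104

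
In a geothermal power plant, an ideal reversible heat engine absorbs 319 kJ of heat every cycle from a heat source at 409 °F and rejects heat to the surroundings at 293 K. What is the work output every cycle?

T_H = 409 °F → (409 − 32) × 5/9 = 209.44 °C = 482.59 K.
η_rev = 1 − T_C/T_H = 1 − 293.00/482.59 = 0.3929.
W = η·Q_H = 0.3929 × 319 = 125 kJ.

W ≈ 125 kJ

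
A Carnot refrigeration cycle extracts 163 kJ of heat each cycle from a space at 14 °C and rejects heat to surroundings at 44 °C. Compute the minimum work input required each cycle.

W_in ≈ 17.0 kJ

T_H = 44 °C → 44 + 273.15 = 317.15 K.
T_C = 14 °C → 14 + 273.15 = 287.15 K.
The reversible coefficient of performance is COP_R = T_C/(T_H − T_C) = 287.15/30.00 = 9.5717.
W = Q_C/COP_R = 163/9.5717 = 17.0 kJ.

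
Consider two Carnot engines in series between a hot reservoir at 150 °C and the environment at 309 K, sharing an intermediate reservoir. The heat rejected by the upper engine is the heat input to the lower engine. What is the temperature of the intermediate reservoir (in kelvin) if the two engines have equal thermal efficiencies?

T_H = 150 °C → 150 + 273.15 = 423.15 K.
Equal efficiencies require 1 − T_m/T_H = 1 − T_C/T_m, i.e. T_m/T_H = T_C/T_m, so T_m = √(T_H·T_C) = √(423.15 × 309.00) = 362 K.

T_m ≈ 362 K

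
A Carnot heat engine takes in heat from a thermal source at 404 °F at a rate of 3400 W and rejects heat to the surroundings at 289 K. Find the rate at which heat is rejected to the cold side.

T_H = 404 °F → (404 − 32) × 5/9 = 206.67 °C = 479.82 K.
The Carnot efficiency is η = 1 − T_C/T_H = 1 − 289.00/479.82 = 0.3977.
For a reversible cycle Q_C/Q_H = T_C/T_H, so Q_C = 3400 × 289.00/479.82 = 2048 W.

Q̇_C ≈ 2048 W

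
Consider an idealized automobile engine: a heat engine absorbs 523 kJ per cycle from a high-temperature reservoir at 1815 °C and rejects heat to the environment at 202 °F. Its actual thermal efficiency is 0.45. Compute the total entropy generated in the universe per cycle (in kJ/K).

T_H = 1815 °C → 1815 + 273.15 = 2088.15 K.
T_C = 202 °F → (202 − 32) × 5/9 = 94.44 °C = 367.59 K.
W = η·Q_H = 0.45 × 523 = 235.3 kJ, so Q_C = Q_H − W = 287.6 kJ.
Reservoir entropy changes: ΔS_H = −Q_H/T_H = −523/2088.15 = -0.2505 kJ/K and ΔS_C = +Q_C/T_C = 287.6/367.59 = 0.7825 kJ/K.
ΔS_univ = −Q_H/T_H + Q_C/T_C = 0.5321 kJ/K (> 0, since η = 0.45 < η_Carnot = 0.824).

ΔS_univ ≈ 0.5321 kJ/K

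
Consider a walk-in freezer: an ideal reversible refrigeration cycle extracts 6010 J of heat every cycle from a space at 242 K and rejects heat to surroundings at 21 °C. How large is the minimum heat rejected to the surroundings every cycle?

Q_H ≈ 7310 J

T_H = 21 °C → 21 + 273.15 = 294.15 K.
For a reversible cycle Q_H/Q_C = T_H/T_C, so Q_H = Q_C·T_H/T_C = 6010 × 294.15/242.00 = 7310 J.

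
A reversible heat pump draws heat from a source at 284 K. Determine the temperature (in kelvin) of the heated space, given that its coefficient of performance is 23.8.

T_H ≈ 296.5 K

COP_HP = T_H/(T_H − T_C) ⇒ T_H = T_C·COP_HP/(COP_HP − 1) = 284.00 × 23.8/(23.8 − 1) = 296.5 K.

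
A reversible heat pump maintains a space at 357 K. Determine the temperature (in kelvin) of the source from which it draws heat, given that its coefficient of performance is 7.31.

T_C ≈ 308.2 K

COP_HP = T_H/(T_H − T_C) ⇒ T_C = T_H·(COP_HP − 1)/COP_HP = 357.00 × (7.31 − 1)/7.31 = 308.2 K.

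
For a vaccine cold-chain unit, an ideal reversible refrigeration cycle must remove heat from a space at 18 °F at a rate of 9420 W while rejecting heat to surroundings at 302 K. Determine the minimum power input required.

T_C = 18 °F → (18 − 32) × 5/9 = -7.78 °C = 265.37 K.
Carnot COP: COP_R = T_C/(T_H − T_C) = 265.37/36.63 = 7.2451.
W = Q_C/COP_R = 9420/7.2451 = 1300 W.

Ẇ_in ≈ 1300 W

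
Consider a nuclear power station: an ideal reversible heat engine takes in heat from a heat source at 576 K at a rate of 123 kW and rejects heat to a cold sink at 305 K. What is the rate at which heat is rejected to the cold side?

For a reversible engine, η = 1 − T_C/T_H = 1 − 305.00/576.00 = 0.4705.
For a reversible cycle Q_C/Q_H = T_C/T_H, so Q_C = 123 × 305.00/576.00 = 65.13 kW.

Q̇_C ≈ 65.13 kW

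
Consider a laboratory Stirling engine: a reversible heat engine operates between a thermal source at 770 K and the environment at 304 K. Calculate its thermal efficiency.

η ≈ 0.605

The Carnot efficiency is η = 1 − T_C/T_H = 1 − 304.00/770.00 = 0.605.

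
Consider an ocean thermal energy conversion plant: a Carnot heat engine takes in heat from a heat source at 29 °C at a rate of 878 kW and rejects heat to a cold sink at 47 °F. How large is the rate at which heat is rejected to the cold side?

Q̇_C ≈ 817.9 kW

T_H = 29 °C → 29 + 273.15 = 302.15 K.
T_C = 47 °F → (47 − 32) × 5/9 = 8.33 °C = 281.48 K.
η_rev = 1 − T_C/T_H = 1 − 281.48/302.15 = 0.0684.
For a reversible cycle Q_C/Q_H = T_C/T_H, so Q_C = 878 × 281.48/302.15 = 817.9 kW.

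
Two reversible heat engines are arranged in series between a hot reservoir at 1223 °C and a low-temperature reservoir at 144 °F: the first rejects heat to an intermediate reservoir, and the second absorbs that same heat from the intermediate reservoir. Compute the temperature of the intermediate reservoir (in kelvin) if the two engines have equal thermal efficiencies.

T_H = 1223 °C → 1223 + 273.15 = 1496.15 K.
T_C = 144 °F → (144 − 32) × 5/9 = 62.22 °C = 335.37 K.
Equal efficiencies require 1 − T_m/T_H = 1 − T_C/T_m, i.e. T_m/T_H = T_C/T_m, so T_m = √(T_H·T_C) = √(1496.15 × 335.37) = 708 K.

T_m ≈ 708 K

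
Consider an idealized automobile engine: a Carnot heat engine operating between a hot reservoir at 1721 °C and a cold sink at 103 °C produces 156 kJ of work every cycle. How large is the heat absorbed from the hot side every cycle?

Q_H ≈ 192.3 kJ

T_H = 1721 °C → 1721 + 273.15 = 1994.15 K.
T_C = 103 °C → 103 + 273.15 = 376.15 K.
Carnot efficiency: η = 1 − T_C/T_H = 1 − 376.15/1994.15 = 0.8114.
Q_H = W/η = 156/0.8114 = 192.3 kJ.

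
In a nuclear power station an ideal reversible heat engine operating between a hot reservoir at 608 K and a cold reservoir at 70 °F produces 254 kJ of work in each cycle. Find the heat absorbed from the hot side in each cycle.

Q_H ≈ 492.2 kJ

T_C = 70 °F → (70 − 32) × 5/9 = 21.11 °C = 294.26 K.
Carnot efficiency: η = 1 − T_C/T_H = 1 − 294.26/608.00 = 0.5160.
Q_H = W/η = 254/0.5160 = 492.2 kJ.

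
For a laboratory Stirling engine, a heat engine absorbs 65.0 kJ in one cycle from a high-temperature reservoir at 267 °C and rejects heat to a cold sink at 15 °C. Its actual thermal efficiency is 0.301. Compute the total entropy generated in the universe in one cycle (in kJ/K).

T_H = 267 °C → 267 + 273.15 = 540.15 K.
T_C = 15 °C → 15 + 273.15 = 288.15 K.
W = η·Q_H = 0.301 × 65.0 = 19.56 kJ, so Q_C = Q_H − W = 45.44 kJ.
Reservoir entropy changes: ΔS_H = −Q_H/T_H = −65.0/540.15 = -0.1203 kJ/K and ΔS_C = +Q_C/T_C = 45.44/288.15 = 0.1577 kJ/K.
ΔS_univ = −Q_H/T_H + Q_C/T_C = 0.0373 kJ/K (> 0, since η = 0.301 < η_Carnot = 0.467).

ΔS_univ ≈ 0.0373 kJ/K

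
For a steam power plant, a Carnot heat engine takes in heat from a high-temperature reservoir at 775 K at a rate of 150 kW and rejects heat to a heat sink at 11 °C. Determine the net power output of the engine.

T_C = 11 °C → 11 + 273.15 = 284.15 K.
For a reversible engine, η = 1 − T_C/T_H = 1 − 284.15/775.00 = 0.6334.
W = η·Q_H = 0.6334 × 150 = 95.0 kW.

Ẇ ≈ 95.0 kW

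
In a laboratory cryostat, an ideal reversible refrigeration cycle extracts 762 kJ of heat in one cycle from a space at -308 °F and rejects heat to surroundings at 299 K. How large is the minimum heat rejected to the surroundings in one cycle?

Q_H ≈ 2700 kJ

T_C = -308 °F → (-308 − 32) × 5/9 = -188.89 °C = 84.26 K.
For a reversible cycle Q_H/Q_C = T_H/T_C, so Q_H = Q_C·T_H/T_C = 762 × 299.00/84.26 = 2700 kJ.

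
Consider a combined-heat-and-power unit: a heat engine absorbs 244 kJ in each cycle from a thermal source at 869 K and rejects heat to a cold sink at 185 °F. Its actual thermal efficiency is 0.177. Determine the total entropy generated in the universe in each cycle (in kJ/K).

T_C = 185 °F → (185 − 32) × 5/9 = 85.00 °C = 358.15 K.
W = η·Q_H = 0.177 × 244 = 43.19 kJ, so Q_C = Q_H − W = 200.8 kJ.
Reservoir entropy changes: ΔS_H = −Q_H/T_H = −244/869.00 = -0.2808 kJ/K and ΔS_C = +Q_C/T_C = 200.8/358.15 = 0.5607 kJ/K.
ΔS_univ = −Q_H/T_H + Q_C/T_C = 0.280 kJ/K (> 0, since η = 0.177 < η_Carnot = 0.588).

ΔS_univ ≈ 0.280 kJ/K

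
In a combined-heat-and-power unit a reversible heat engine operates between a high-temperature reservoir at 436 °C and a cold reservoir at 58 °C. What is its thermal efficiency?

η ≈ 0.533

T_H = 436 °C → 436 + 273.15 = 709.15 K.
T_C = 58 °C → 58 + 273.15 = 331.15 K.
Carnot efficiency: η = 1 − T_C/T_H = 1 − 331.15/709.15 = 0.533.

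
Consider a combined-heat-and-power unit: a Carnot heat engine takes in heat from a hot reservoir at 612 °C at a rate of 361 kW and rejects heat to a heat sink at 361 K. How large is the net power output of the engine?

Ẇ ≈ 214 kW

T_H = 612 °C → 612 + 273.15 = 885.15 K.
Since the cycle is reversible, η = 1 − T_C/T_H = 1 − 361.00/885.15 = 0.5922.
W = η·Q_H = 0.5922 × 361 = 214 kW.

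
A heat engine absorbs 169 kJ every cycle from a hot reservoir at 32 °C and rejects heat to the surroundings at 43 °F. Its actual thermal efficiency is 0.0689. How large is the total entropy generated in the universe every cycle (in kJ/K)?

T_H = 32 °C → 32 + 273.15 = 305.15 K.
T_C = 43 °F → (43 − 32) × 5/9 = 6.11 °C = 279.26 K.
W = η·Q_H = 0.0689 × 169 = 11.64 kJ, so Q_C = Q_H − W = 157.4 kJ.
Reservoir entropy changes: ΔS_H = −Q_H/T_H = −169/305.15 = -0.5538 kJ/K and ΔS_C = +Q_C/T_C = 157.4/279.26 = 0.5635 kJ/K.
ΔS_univ = −Q_H/T_H + Q_C/T_C = 0.00965 kJ/K (> 0, since η = 0.0689 < η_Carnot = 0.085).

ΔS_univ ≈ 0.00965 kJ/K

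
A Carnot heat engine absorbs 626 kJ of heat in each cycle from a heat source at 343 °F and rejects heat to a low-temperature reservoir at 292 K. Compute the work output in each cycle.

W ≈ 216 kJ

T_H = 343 °F → (343 − 32) × 5/9 = 172.78 °C = 445.93 K.
Since the cycle is reversible, η = 1 − T_C/T_H = 1 − 292.00/445.93 = 0.3452.
W = η·Q_H = 0.3452 × 626 = 216 kJ.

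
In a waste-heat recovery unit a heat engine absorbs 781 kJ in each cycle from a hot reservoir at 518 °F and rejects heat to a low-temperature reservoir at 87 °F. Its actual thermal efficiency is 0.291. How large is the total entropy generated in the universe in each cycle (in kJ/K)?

T_H = 518 °F → (518 − 32) × 5/9 = 270.00 °C = 543.15 K.
T_C = 87 °F → (87 − 32) × 5/9 = 30.56 °C = 303.71 K.
W = η·Q_H = 0.291 × 781 = 227.3 kJ, so Q_C = Q_H − W = 553.7 kJ.
Entropy balance on the reservoirs: −Q_H/T_H = -1.438 kJ/K, +Q_C/T_C = 1.823 kJ/K.
ΔS_univ = −Q_H/T_H + Q_C/T_C = 0.385 kJ/K (> 0, since η = 0.291 < η_Carnot = 0.441).

ΔS_univ ≈ 0.385 kJ/K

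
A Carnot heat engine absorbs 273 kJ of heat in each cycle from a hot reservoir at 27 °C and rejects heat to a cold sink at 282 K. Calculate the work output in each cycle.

T_H = 27 °C → 27 + 273.15 = 300.15 K.
Since the cycle is reversible, η = 1 − T_C/T_H = 1 − 282.00/300.15 = 0.0605.
W = η·Q_H = 0.0605 × 273 = 16.5 kJ.

W ≈ 16.5 kJ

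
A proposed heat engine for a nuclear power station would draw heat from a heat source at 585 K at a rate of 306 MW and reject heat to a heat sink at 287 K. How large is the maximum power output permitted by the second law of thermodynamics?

The upper bound on efficiency is η_max = 1 − T_C/T_H = 1 − 287.00/585.00 = 0.5094.
W_max = η_max · Q_H = 0.5094 × 306 = 156 MW.

Ẇ_max ≈ 156 MW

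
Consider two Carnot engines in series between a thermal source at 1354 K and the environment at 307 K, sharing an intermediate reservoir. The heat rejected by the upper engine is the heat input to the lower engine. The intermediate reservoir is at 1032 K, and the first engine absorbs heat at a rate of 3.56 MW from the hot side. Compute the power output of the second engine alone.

Ẇ₂ ≈ 1.906 MW

Heat entering the second stage: Q_m = Q_H·(T_m/T_H) = 3.56 × 1032.00/1354.00 = 2.713 MW.
Second-stage efficiency η₂ = 1 − T_C/T_m = 1 − 307.00/1032.00 = 0.7025, so W₂ = η₂·Q_m = 1.906 MW.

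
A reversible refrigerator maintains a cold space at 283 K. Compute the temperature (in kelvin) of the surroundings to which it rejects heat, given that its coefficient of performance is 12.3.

T_H ≈ 306 K

COP_R = T_C/(T_H − T_C) ⇒ T_H = T_C·(1 + 1/COP_R) = 283.00 × (1 + 1/12.3) = 306 K.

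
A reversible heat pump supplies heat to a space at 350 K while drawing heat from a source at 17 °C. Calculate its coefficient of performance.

COP_HP ≈ 5.85

T_C = 17 °C → 17 + 273.15 = 290.15 K.
COP_HP = T_H/(T_H − T_C) = 350.00/(350.00 − 290.15) = 5.85.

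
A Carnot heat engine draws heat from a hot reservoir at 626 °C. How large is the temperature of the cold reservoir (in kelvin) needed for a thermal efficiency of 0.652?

T_H = 626 °C → 626 + 273.15 = 899.15 K.
From η = 1 − T_C/T_H, T_C = T_H·(1 − η) = 899.15 × (1 − 0.652) = 313 K.

T_C ≈ 313 K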